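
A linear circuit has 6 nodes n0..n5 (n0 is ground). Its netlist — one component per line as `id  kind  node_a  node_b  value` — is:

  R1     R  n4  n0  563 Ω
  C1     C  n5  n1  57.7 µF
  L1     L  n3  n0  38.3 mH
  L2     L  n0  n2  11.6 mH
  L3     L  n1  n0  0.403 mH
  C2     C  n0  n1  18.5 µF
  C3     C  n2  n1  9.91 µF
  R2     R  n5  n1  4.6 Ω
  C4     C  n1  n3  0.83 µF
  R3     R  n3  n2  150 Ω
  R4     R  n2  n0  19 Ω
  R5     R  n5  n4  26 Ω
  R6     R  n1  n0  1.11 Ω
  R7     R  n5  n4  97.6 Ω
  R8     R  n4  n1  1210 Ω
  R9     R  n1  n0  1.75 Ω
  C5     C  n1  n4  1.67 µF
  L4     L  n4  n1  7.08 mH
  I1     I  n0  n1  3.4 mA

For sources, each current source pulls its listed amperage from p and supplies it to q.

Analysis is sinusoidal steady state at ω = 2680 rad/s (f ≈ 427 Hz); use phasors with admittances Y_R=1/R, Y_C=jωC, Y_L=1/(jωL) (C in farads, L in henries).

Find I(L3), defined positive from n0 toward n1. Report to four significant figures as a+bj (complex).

MNA unknowns: 5 node voltages V₁..V_5
R1: Y=0.001776+0.000j on G[4,0]
C1: Y=0.000+0.1546j on G[5,1]
L1: Y=0.000-0.009742j on G[3,0]
L2: Y=0.000-0.03217j on G[0,2]
L3: Y=0.000-0.9259j on G[1,0]
C2: Y=0.000+0.04958j on G[0,1]
C3: Y=0.000+0.02656j on G[2,1]
R2: Y=0.2174+0.000j on G[5,1]
C4: Y=0.000+0.002224j on G[1,3]
R3: Y=0.006667+0.000j on G[3,2]
R4: Y=0.05263+0.000j on G[2,0]
R5: Y=0.03846+0.000j on G[5,4]
R6: Y=0.9009+0.000j on G[1,0]
R7: Y=0.01025+0.000j on G[5,4]
R8: Y=0.0008264+0.000j on G[4,1]
R9: Y=0.5714+0.000j on G[1,0]
C5: Y=0.000+0.004476j on G[1,4]
L4: Y=0.000-0.05270j on G[4,1]
I1: z[0]−=0.0034, z[1]+=0.0034
solve → V1=0.001729+0.0009813j, V2=-0.0006282+0.0007262j, V3=-0.001068+9.926e-05j, V4=0.001714+0.0009272j, V5=0.001723+0.0009751j

-0.0009085+0.001601j A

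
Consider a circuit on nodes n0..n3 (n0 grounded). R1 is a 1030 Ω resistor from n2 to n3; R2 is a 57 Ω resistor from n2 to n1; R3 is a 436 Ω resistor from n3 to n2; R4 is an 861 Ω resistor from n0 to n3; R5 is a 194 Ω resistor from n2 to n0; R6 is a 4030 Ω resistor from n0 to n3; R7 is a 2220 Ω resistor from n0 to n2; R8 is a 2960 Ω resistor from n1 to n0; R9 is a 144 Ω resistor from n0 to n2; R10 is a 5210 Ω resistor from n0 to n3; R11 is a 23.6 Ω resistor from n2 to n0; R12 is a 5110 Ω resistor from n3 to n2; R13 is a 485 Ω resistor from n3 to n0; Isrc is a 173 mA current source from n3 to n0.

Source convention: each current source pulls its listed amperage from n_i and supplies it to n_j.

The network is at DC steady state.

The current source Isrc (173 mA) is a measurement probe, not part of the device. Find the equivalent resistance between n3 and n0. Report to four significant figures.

Apply KCL at each of the 3 non-ground nodes and solve the resulting linear system.
Node n1: branches {R2, R8} → V_1 = -1.446
Node n2: branches {R1, R2, R3, R5, R7, R9, R11, R12} → V_2 = -1.473
Node n3: branches {R1, R3, R4, R6, R10, R12, R13, Isrc} → V_3 = -25.00

R_eq = 144.5 Ω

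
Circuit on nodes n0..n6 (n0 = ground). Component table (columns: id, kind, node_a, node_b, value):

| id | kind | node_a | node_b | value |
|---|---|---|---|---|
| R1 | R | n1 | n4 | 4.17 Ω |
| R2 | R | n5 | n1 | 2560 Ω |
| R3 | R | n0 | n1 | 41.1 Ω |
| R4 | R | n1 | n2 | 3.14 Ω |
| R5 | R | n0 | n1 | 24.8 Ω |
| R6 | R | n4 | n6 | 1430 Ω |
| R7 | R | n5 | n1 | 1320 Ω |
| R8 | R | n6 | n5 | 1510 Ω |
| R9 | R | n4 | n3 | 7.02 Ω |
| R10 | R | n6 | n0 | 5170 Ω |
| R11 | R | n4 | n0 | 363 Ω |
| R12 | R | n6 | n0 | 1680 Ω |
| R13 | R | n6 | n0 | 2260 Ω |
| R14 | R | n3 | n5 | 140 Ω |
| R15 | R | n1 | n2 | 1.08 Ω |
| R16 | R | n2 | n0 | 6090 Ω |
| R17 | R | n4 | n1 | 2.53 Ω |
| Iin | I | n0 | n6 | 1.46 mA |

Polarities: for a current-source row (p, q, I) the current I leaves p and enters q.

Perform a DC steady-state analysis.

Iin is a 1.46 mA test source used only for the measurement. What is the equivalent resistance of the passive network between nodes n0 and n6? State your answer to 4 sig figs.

Apply KCL at each of the 6 non-ground nodes and solve the resulting linear system.
Node n1: branches {R1, R2, R3, R4, R5, R7, R15, R17} → V_1 = 0.01099
Node n2: branches {R4, R15, R16} → V_2 = 0.01098
Node n3: branches {R9, R14} → V_3 = 0.01411
Node n4: branches {R1, R6, R9, R11, R17} → V_4 = 0.01203
Node n5: branches {R2, R7, R8, R14} → V_5 = 0.05561
Node n6: branches {R6, R8, R10, R12, R13, Iin} → V_6 = 0.5806

R_eq = 397.6 Ω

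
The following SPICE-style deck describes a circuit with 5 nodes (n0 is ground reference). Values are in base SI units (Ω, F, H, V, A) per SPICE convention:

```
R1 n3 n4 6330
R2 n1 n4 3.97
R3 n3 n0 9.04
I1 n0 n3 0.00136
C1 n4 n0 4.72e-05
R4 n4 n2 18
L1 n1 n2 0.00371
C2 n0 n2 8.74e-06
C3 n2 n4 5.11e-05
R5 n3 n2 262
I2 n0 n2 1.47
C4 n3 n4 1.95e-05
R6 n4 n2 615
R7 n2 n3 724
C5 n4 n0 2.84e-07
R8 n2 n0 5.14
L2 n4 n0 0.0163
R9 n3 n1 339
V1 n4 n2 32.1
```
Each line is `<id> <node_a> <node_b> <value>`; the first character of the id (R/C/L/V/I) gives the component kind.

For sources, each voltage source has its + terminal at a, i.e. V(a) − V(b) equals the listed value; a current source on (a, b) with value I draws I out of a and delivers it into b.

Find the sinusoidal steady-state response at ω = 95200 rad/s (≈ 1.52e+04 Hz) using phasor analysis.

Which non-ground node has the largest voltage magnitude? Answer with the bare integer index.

2

MNA unknowns: 4 node voltages V₁..V_4 plus 1 source current (V1)
R1: Y=0.0001580+0.000j on G[3,4]
R2: Y=0.2519+0.000j on G[1,4]
R3: Y=0.1106+0.000j on G[3,0]
I1: z[0]−=0.00136, z[3]+=0.00136
C1: Y=0.000+4.493j on G[4,0]
R4: Y=0.05556+0.000j on G[4,2]
L1: Y=0.000-0.002831j on G[1,2]
C2: Y=0.000+0.8320j on G[0,2]
C3: Y=0.000+4.865j on G[2,4]
R5: Y=0.003817+0.000j on G[3,2]
I2: z[0]−=1.47, z[2]+=1.47
C4: Y=0.000+1.856j on G[3,4]
R6: Y=0.001626+0.000j on G[4,2]
R7: Y=0.001381+0.000j on G[2,3]
C5: Y=0.000+0.02704j on G[4,0]
R8: Y=0.1946+0.000j on G[2,0]
L2: Y=0.000-0.0006444j on G[4,0]
R9: Y=0.002950+0.000j on G[3,1]
V1: row V4−V2=32.1, i_V1 at 4,2
solve → V1=5.045-0.7919j, V2=-27.05-1.153j, V3=5.092-0.7603j, V4=5.048-1.153j
aux → i_V1=-7.777-178.8j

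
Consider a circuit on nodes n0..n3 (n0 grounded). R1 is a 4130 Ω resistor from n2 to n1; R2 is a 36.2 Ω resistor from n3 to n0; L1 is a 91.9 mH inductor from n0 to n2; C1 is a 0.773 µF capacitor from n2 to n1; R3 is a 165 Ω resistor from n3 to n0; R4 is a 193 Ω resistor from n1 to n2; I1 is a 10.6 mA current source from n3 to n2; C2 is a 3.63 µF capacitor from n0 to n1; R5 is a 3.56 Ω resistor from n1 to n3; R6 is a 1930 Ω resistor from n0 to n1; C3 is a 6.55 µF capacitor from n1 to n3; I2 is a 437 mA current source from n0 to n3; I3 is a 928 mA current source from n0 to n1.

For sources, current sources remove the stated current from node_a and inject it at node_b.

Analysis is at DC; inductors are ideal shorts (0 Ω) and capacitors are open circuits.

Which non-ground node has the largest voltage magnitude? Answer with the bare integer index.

MNA unknowns: 3 node voltages V₁..V_3 plus 1 source current (L1)
R1: Y=0.0002421 on G[2,1]
R2: Y=0.02762 on G[3,0]
L1: row V0−V2=0, i_L1 at 0,2
C1: Y=0.000 on G[2,1]
R3: Y=0.006061 on G[3,0]
R4: Y=0.005181 on G[1,2]
I1: z[3]−=0.0106, z[2]+=0.0106
C2: Y=0.000 on G[0,1]
R5: Y=0.2809 on G[1,3]
R6: Y=0.0005181 on G[0,1]
C3: Y=0.000 on G[1,3]
I2: z[0]−=0.437, z[3]+=0.437
I3: z[0]−=0.928, z[1]+=0.928
solve → V1=36.33, V2=0.000, V3=33.80
aux → i_L1=-0.2077

1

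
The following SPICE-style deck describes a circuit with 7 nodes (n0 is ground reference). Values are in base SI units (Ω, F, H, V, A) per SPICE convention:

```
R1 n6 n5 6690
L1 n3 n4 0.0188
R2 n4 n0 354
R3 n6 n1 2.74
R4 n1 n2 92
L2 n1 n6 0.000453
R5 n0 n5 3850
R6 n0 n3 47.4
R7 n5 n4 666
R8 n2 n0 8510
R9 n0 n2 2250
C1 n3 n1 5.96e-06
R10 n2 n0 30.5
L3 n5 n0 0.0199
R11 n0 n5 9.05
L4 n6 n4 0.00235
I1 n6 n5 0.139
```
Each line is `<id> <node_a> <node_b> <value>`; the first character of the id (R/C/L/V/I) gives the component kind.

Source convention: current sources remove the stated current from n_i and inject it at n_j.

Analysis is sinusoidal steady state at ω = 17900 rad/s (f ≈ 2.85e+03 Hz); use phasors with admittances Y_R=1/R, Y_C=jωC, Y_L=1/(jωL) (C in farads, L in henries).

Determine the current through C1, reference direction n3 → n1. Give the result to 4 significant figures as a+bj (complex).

Element admittances at ω=17900 rad/s:
  Y(R1) = 0.0001495+0.000j S between n6,n5
  Y(L1) = 0.000-0.002972j S between n3,n4
  Y(R2) = 0.002825+0.000j S between n4,n0
  Y(R3) = 0.3650+0.000j S between n6,n1
  Y(R4) = 0.01087+0.000j S between n1,n2
  Y(L2) = 0.000-0.1233j S between n1,n6
  Y(R5) = 0.0002597+0.000j S between n0,n5
  Y(R6) = 0.02110+0.000j S between n0,n3
  Y(R7) = 0.001502+0.000j S between n5,n4
  Y(R8) = 0.0001175+0.000j S between n2,n0
  Y(R9) = 0.0004444+0.000j S between n0,n2
  Y(C1) = 0.000+0.1067j S between n3,n1
  Y(R10) = 0.03279+0.000j S between n2,n0
  Y(L3) = 0.000-0.002807j S between n5,n0
  Y(R11) = 0.1105+0.000j S between n0,n5
  Y(L4) = 0.000-0.02377j S between n6,n4
  I1: injects 0.139 A into n5 (from n6)
Assemble and solve the 6×6 MNA system:
  V(n1)=-4.095+0.4522j  V(n2)=-1.007+0.1112j  V(n3)=-4.015-0.3803j  V(n4)=-4.190+1.002j  V(n5)=1.174+0.04315j  V(n6)=-4.392+0.3386j

0.08881+0.008545j A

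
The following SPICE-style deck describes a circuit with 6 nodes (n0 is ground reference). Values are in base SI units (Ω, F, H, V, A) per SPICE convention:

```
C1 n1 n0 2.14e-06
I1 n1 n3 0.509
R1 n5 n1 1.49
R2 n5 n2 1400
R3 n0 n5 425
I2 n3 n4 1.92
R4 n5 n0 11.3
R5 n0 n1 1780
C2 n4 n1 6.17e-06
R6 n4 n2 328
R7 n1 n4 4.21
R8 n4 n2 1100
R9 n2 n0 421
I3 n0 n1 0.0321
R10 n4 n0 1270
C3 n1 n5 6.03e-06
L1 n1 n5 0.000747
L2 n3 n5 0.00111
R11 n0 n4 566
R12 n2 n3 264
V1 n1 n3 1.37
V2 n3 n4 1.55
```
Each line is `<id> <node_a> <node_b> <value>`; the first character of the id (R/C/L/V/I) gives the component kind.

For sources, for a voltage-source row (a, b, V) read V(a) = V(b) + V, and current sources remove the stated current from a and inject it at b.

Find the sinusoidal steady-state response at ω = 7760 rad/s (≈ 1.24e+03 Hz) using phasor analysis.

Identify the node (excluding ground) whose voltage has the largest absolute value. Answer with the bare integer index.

Apply KCL at each of the 5 non-ground nodes and solve the resulting linear system.
Node n1: branches {C1, I1, R1, R5, C2, R7, I3, C3, L1, V1} → V_1 = 0.5237-0.2823j
Node n2: branches {R2, R6, R8, R9, R12} → V_2 = -1.145-0.2071j
Node n3: branches {I1, I2, L2, R12, V1, V2} → V_3 = -0.8463-0.2823j
Node n4: branches {I2, C2, R6, R7, R8, R10, R11, V2} → V_4 = -2.396-0.2823j
Node n5: branches {R1, R2, R3, R4, C3, L1, L2} → V_5 = 0.3958-0.08063j
Source currents: i(V1)=-1.236+0.003093j, i(V2)=-2.625-0.1408j

4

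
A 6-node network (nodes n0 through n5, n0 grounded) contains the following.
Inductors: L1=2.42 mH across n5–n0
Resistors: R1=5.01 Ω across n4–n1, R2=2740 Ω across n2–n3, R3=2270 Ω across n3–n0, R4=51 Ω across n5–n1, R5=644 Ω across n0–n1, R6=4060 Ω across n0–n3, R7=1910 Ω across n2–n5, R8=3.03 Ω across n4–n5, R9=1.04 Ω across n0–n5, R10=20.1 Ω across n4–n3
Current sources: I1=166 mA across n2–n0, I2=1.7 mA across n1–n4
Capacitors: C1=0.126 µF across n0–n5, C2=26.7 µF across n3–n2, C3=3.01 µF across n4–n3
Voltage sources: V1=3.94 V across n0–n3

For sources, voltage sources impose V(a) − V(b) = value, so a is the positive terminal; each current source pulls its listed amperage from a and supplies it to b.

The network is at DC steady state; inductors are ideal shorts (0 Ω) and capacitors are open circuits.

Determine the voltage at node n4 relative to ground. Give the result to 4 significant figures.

Element admittances at DC:
  L1: short n5↔n0 (DC inductor)
  Y(R1) = 0.1996 S between n4,n1
  Y(R2) = 0.0003650 S between n2,n3
  Y(R3) = 0.0004405 S between n3,n0
  Y(R4) = 0.01961 S between n5,n1
  Y(R5) = 0.001553 S between n0,n1
  Y(R6) = 0.0002463 S between n0,n3
  Y(R7) = 0.0005236 S between n2,n5
  Y(R8) = 0.3300 S between n4,n5
  Y(R9) = 0.9615 S between n0,n5
  I1: injects 0.166 A into n0 (from n2)
  Y(C1) = 0.000 S between n0,n5
  Y(C2) = 0.000 S between n3,n2
  Y(C3) = 0.000 S between n4,n3
  Y(R10) = 0.04975 S between n4,n3
  I2: injects 0.0017 A into n4 (from n1)
  V1: constraint V(n0)−V(n3) = 3.94
Assemble and solve the 7×7 MNA system:
  V(n1)=-0.4516  V(n2)=-188.4  V(n3)=-3.940  V(n4)=-0.4910  V(n5)=0.000
  i(L1)=-0.2696  i(V1)=-0.1070

-0.4910 V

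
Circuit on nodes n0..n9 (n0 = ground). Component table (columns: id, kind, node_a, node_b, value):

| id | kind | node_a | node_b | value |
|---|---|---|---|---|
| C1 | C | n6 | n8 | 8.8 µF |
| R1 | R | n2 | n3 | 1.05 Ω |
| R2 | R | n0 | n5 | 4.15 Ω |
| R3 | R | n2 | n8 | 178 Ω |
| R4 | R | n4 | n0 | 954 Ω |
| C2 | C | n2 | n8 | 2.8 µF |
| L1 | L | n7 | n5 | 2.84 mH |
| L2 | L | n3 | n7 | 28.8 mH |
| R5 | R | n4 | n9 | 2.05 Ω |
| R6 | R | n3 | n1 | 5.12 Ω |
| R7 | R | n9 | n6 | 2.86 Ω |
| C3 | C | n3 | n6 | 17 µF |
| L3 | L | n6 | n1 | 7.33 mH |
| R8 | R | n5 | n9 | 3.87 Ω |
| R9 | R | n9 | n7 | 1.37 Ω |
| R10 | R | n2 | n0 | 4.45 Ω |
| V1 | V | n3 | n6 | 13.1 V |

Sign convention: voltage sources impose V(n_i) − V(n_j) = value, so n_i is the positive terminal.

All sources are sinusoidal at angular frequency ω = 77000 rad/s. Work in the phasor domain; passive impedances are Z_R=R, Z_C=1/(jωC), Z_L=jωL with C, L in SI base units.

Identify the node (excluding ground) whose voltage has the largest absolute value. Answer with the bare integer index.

Element admittances at ω=77000 rad/s:
  Y(C1) = 0.000+0.6776j S between n6,n8
  Y(R1) = 0.9524+0.000j S between n2,n3
  Y(R2) = 0.2410+0.000j S between n0,n5
  Y(R3) = 0.005618+0.000j S between n2,n8
  Y(R4) = 0.001048+0.000j S between n4,n0
  Y(C2) = 0.000+0.2156j S between n2,n8
  Y(L1) = 0.000-0.004573j S between n7,n5
  Y(L2) = 0.000-0.0004509j S between n3,n7
  Y(R5) = 0.4878+0.000j S between n4,n9
  Y(R6) = 0.1953+0.000j S between n3,n1
  Y(R7) = 0.3497+0.000j S between n9,n6
  Y(C3) = 0.000+1.309j S between n3,n6
  Y(L3) = 0.000-0.001772j S between n6,n1
  Y(R8) = 0.2584+0.000j S between n5,n9
  Y(R9) = 0.7299+0.000j S between n9,n7
  Y(R10) = 0.2247+0.000j S between n2,n0
  V1: constraint V(n3)−V(n6) = 13.1
Assemble and solve the 10×10 MNA system:
  V(n1)=4.657+1.458j  V(n2)=3.471-0.5670j  V(n3)=4.658+1.339j  V(n4)=-6.198+0.9585j  V(n5)=-3.210+0.5246j  V(n6)=-8.442+1.339j  V(n7)=-6.213+0.9351j  V(n8)=-5.575+0.8220j  V(n9)=-6.211+0.9606j
  i(V1)=-1.131-18.93j

6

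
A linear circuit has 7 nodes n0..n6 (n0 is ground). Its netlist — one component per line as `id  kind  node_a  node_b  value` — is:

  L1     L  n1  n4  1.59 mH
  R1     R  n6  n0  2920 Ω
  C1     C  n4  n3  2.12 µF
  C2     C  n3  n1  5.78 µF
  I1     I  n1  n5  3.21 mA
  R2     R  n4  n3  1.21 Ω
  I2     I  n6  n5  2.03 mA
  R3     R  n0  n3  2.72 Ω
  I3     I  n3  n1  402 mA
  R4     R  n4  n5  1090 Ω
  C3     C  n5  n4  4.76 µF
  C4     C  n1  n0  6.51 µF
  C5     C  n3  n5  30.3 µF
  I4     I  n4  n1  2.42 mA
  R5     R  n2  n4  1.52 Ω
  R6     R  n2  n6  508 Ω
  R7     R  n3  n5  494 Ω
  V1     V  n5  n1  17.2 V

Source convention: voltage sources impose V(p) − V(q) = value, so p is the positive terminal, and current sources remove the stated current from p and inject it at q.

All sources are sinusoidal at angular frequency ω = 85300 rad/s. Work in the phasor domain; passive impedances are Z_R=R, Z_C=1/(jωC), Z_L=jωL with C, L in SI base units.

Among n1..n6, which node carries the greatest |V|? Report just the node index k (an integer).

5

MNA unknowns: 6 node voltages V₁..V_6 plus 1 source current (V1)
L1: Y=0.000-0.007373j on G[1,4]
R1: Y=0.0003425+0.000j on G[6,0]
C1: Y=0.000+0.1808j on G[4,3]
C2: Y=0.000+0.4930j on G[3,1]
I1: z[1]−=0.00321, z[5]+=0.00321
R2: Y=0.8264+0.000j on G[4,3]
I2: z[6]−=0.00203, z[5]+=0.00203
R3: Y=0.3676+0.000j on G[0,3]
I3: z[3]−=0.402, z[1]+=0.402
R4: Y=0.0009174+0.000j on G[4,5]
C3: Y=0.000+0.4060j on G[5,4]
C4: Y=0.000+0.5553j on G[1,0]
C5: Y=0.000+2.585j on G[3,5]
I4: z[4]−=0.00242, z[1]+=0.00242
R5: Y=0.6579+0.000j on G[2,4]
R6: Y=0.001969+0.000j on G[2,6]
R7: Y=0.002024+0.000j on G[3,5]
V1: row V5−V1=17.2, i_V1 at 5,1
solve → V1=-4.698+6.108j, V2=10.34+8.028j, V3=9.218+7.090j, V4=10.35+8.032j, V5=12.50+6.108j, V6=7.928+6.838j
aux → i_V1=-3.323-9.359j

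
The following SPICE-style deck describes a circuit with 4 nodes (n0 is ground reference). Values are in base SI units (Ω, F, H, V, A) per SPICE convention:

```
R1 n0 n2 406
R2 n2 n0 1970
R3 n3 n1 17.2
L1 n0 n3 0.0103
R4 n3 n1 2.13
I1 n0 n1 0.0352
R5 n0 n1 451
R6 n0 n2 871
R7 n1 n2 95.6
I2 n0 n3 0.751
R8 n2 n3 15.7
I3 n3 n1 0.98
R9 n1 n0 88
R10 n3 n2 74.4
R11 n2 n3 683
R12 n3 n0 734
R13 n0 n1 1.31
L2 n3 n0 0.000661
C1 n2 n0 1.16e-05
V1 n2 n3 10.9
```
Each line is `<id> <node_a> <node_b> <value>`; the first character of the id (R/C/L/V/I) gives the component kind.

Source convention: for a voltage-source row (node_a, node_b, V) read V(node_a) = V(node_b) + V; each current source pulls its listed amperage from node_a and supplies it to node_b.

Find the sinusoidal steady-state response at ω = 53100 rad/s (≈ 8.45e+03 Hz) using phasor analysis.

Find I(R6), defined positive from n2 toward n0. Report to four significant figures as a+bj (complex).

Element admittances at ω=53100 rad/s:
  Y(R1) = 0.002463+0.000j S between n0,n2
  Y(R2) = 0.0005076+0.000j S between n2,n0
  Y(R3) = 0.05814+0.000j S between n3,n1
  Y(L1) = 0.000-0.001828j S between n0,n3
  Y(R4) = 0.4695+0.000j S between n3,n1
  I1: injects 0.0352 A into n1 (from n0)
  Y(R5) = 0.002217+0.000j S between n0,n1
  Y(R6) = 0.001148+0.000j S between n0,n2
  Y(R7) = 0.01046+0.000j S between n1,n2
  I2: injects 0.751 A into n3 (from n0)
  Y(R8) = 0.06369+0.000j S between n2,n3
  I3: injects 0.98 A into n1 (from n3)
  Y(R9) = 0.01136+0.000j S between n1,n0
  Y(R10) = 0.01344+0.000j S between n3,n2
  Y(R11) = 0.001464+0.000j S between n2,n3
  Y(R12) = 0.001362+0.000j S between n3,n0
  Y(R13) = 0.7634+0.000j S between n0,n1
  Y(L2) = 0.000-0.02849j S between n3,n0
  Y(C1) = 0.000+0.6160j S between n2,n0
  V1: constraint V(n2)−V(n3) = 10.9
Assemble and solve the 4×4 MNA system:
  V(n1)=-2.714-2.025j  V(n2)=2.168-4.948j  V(n3)=-8.732-4.948j
  i(V1)=-3.965-1.285j

0.002489-0.005681j A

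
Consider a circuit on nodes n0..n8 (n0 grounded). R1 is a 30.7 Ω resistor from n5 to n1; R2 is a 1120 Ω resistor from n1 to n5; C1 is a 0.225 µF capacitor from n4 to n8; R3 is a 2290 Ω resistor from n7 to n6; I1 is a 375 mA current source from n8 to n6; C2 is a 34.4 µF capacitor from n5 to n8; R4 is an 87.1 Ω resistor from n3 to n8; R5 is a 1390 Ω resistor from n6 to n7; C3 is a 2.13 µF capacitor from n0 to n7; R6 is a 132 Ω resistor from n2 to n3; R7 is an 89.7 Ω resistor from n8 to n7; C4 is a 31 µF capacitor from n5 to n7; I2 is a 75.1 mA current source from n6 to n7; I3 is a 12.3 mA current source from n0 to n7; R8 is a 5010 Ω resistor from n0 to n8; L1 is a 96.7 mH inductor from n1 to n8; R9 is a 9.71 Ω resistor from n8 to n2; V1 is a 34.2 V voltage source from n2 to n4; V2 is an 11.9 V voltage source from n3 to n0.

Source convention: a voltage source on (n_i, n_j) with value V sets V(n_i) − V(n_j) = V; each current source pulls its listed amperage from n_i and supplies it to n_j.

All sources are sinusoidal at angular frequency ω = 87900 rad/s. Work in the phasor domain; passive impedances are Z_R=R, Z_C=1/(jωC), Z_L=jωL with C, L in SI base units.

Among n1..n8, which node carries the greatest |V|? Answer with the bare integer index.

6

MNA unknowns: 8 node voltages V₁..V_8 plus 2 source currents (V1, V2)
R1: Y=0.03257+0.000j on G[5,1]
R2: Y=0.0008929+0.000j on G[1,5]
C1: Y=0.000+0.01978j on G[4,8]
R3: Y=0.0004367+0.000j on G[7,6]
I1: z[8]−=0.375, z[6]+=0.375
C2: Y=0.000+3.024j on G[5,8]
R4: Y=0.01148+0.000j on G[3,8]
R5: Y=0.0007194+0.000j on G[6,7]
C3: Y=0.000+0.1872j on G[0,7]
R6: Y=0.007576+0.000j on G[2,3]
R7: Y=0.01115+0.000j on G[8,7]
C4: Y=0.000+2.725j on G[5,7]
I2: z[6]−=0.0751, z[7]+=0.0751
I3: z[0]−=0.0123, z[7]+=0.0123
R8: Y=0.0001996+0.000j on G[0,8]
L1: Y=0.000-0.0001176j on G[1,8]
R9: Y=0.1030+0.000j on G[8,2]
V1: row V2−V4=34.2, i_V1 at 2,4
V2: row V3−V0=11.9, i_V2 at 3,0
solve → V1=-0.1322-1.157j, V2=1.732+4.754j, V3=11.90+0.000j, V4=-32.47+4.754j, V5=-0.1324-1.157j, V6=259.3-1.216j, V7=-0.1235-1.216j, V8=-0.1405-1.104j
aux → i_V1=-0.1159-0.6393j, i_V2=-0.2153+0.02334j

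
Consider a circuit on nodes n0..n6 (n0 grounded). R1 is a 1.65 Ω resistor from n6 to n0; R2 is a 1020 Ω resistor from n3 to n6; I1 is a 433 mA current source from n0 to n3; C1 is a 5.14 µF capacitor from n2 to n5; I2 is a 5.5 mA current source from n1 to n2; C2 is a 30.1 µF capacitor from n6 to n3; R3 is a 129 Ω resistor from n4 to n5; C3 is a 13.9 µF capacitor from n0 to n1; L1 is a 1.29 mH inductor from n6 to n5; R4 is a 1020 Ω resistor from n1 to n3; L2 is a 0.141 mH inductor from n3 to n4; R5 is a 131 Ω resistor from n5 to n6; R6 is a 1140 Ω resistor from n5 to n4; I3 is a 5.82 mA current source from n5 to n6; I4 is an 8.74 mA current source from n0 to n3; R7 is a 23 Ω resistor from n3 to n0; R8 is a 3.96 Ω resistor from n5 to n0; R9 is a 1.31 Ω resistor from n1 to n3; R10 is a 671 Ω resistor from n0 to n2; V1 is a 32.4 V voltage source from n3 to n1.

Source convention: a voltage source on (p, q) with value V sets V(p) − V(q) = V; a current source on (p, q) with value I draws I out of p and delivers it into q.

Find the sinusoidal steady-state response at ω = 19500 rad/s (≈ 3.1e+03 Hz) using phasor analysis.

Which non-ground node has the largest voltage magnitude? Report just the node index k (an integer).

1

Apply KCL at each of the 6 non-ground nodes and solve the resulting linear system.
Node n1: branches {I2, C3, R4, R9, V1} → V_1 = -21.16+6.225j
Node n2: branches {C1, I2, R10} → V_2 = 1.658+0.3605j
Node n3: branches {R2, I1, C2, R4, L2, I4, R7, R9, V1} → V_3 = 11.24+6.225j
Node n4: branches {R3, L2, R6} → V_4 = 11.37+5.995j
Node n5: branches {C1, R3, L1, R5, R6, I3, R8} → V_5 = 1.663+0.3907j
Node n6: branches {R1, R2, C2, L1, R5, I3} → V_6 = 2.009+8.853j
Source currents: i(V1)=-26.45-5.735j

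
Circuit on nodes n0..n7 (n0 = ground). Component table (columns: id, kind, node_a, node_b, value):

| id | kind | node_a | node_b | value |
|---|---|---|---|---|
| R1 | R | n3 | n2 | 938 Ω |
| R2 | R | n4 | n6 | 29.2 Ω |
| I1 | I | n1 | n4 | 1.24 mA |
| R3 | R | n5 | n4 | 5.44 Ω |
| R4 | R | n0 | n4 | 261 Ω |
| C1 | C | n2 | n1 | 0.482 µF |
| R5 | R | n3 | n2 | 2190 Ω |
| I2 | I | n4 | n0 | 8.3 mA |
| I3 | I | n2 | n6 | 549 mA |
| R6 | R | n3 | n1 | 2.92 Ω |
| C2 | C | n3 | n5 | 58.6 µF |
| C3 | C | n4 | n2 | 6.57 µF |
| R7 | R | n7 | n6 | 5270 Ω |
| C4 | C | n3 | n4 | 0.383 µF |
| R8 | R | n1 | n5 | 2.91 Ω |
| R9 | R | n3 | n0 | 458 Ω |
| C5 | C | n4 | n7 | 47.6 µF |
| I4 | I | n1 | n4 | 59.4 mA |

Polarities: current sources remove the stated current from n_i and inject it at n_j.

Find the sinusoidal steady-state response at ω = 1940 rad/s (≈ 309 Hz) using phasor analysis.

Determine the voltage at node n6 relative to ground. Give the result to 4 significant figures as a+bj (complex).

14.78-0.2429j V

MNA unknowns: 7 node voltages V₁..V_7
R1: Y=0.001066+0.000j on G[3,2]
R2: Y=0.03425+0.000j on G[4,6]
I1: z[1]−=0.00124, z[4]+=0.00124
R3: Y=0.1838+0.000j on G[5,4]
R4: Y=0.003831+0.000j on G[0,4]
C1: Y=0.000+0.0009351j on G[2,1]
R5: Y=0.0004566+0.000j on G[3,2]
I2: z[4]−=0.0083, z[0]+=0.0083
I3: z[2]−=0.549, z[6]+=0.549
R6: Y=0.3425+0.000j on G[3,1]
C2: Y=0.000+0.1137j on G[3,5]
C3: Y=0.000+0.01275j on G[4,2]
R7: Y=0.0001898+0.000j on G[7,6]
C4: Y=0.000+0.0007430j on G[3,4]
R8: Y=0.3436+0.000j on G[1,5]
R9: Y=0.002183+0.000j on G[3,0]
C5: Y=0.000+0.09234j on G[4,7]
I4: z[1]−=0.0594, z[4]+=0.0594
solve → V1=-1.871+0.2373j, V2=-5.564+39.50j, V3=-1.754+0.4259j, V4=-1.167-0.2427j, V5=-1.705+0.05947j, V6=14.78-0.2429j, V7=-1.167-0.2755j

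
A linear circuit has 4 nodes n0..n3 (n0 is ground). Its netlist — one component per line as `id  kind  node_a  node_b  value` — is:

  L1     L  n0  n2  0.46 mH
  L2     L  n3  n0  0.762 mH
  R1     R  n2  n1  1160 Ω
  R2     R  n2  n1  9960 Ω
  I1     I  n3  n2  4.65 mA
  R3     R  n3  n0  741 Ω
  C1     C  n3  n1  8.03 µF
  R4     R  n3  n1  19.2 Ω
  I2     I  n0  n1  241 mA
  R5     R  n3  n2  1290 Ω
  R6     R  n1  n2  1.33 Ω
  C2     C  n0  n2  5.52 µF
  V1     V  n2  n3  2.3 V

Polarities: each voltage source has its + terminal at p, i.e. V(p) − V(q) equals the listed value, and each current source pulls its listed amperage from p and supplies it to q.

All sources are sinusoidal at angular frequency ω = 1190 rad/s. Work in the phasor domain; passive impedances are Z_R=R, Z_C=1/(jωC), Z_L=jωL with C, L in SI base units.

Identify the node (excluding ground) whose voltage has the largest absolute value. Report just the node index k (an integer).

Apply KCL at each of the 3 non-ground nodes and solve the resulting linear system.
Node n1: branches {R1, R2, C1, R4, I2, R6} → V_1 = 1.018+0.05402j
Node n2: branches {L1, R1, R2, I1, R5, R6, C2, V1} → V_2 = 0.8678+0.08311j
Node n3: branches {L2, I1, R3, C1, R4, R5, V1} → V_3 = -1.432+0.08311j
Source currents: i(V1)=-0.03531+1.558j

3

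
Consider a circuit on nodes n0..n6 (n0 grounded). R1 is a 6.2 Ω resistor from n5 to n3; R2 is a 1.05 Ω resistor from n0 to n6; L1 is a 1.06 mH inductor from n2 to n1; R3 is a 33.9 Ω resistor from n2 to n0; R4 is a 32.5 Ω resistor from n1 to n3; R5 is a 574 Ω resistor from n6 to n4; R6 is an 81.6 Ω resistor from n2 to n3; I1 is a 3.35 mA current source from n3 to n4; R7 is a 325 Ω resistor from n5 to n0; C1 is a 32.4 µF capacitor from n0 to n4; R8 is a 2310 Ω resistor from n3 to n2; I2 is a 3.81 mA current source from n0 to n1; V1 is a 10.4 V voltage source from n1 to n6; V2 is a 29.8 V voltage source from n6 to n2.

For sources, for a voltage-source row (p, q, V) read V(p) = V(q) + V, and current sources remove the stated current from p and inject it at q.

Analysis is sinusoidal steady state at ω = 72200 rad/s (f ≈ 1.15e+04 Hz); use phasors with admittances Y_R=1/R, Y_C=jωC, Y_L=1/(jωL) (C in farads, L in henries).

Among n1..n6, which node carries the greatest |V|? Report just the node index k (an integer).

Element admittances at ω=72200 rad/s:
  Y(R1) = 0.1613+0.000j S between n5,n3
  Y(R2) = 0.9524+0.000j S between n0,n6
  Y(L1) = 0.000-0.01307j S between n2,n1
  Y(R3) = 0.02950+0.000j S between n2,n0
  Y(R4) = 0.03077+0.000j S between n1,n3
  Y(R5) = 0.001742+0.000j S between n6,n4
  Y(R6) = 0.01225+0.000j S between n2,n3
  I1: injects 0.00335 A into n4 (from n3)
  Y(R7) = 0.003077+0.000j S between n5,n0
  Y(C1) = 0.000+2.339j S between n0,n4
  Y(R8) = 0.0004329+0.000j S between n3,n2
  I2: injects 0.00381 A into n1 (from n0)
  V1: constraint V(n1)−V(n6) = 10.4
  V2: constraint V(n6)−V(n2) = 29.8
Assemble and solve the 8×8 MNA system:
  V(n1)=11.30-3.707e-06j  V(n2)=-28.90-3.707e-06j  V(n3)=-0.4846-3.466e-06j  V(n4)=1.561e-06-0.002099j  V(n5)=-0.4756-3.401e-06j  V(n6)=0.8956-3.707e-06j
  i(V1)=-0.3587+0.5253j  i(V2)=-1.213+0.5253j

2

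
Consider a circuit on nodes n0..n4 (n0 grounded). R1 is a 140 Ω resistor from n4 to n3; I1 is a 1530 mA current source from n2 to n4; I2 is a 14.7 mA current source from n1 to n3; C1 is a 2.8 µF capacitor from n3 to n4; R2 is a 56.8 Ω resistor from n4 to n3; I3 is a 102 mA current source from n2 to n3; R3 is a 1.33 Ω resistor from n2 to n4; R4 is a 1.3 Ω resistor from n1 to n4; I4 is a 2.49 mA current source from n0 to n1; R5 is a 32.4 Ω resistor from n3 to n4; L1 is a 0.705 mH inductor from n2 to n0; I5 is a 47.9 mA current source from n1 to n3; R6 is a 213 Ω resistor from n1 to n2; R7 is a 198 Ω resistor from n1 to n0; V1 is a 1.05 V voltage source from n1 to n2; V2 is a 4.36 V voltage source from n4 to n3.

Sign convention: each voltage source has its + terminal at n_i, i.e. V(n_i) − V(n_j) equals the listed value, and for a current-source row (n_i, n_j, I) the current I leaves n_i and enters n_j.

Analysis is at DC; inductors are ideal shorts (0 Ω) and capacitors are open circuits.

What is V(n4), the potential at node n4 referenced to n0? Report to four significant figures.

1.645 V

Element admittances at DC:
  Y(R1) = 0.007143 S between n4,n3
  I1: injects 1.53 A into n4 (from n2)
  I2: injects 0.0147 A into n3 (from n1)
  Y(C1) = 0.000 S between n3,n4
  Y(R2) = 0.01761 S between n4,n3
  I3: injects 0.102 A into n3 (from n2)
  Y(R3) = 0.7519 S between n2,n4
  Y(R4) = 0.7692 S between n1,n4
  I4: injects 0.00249 A into n1 (from n0)
  Y(R5) = 0.03086 S between n3,n4
  L1: short n2↔n0 (DC inductor)
  I5: injects 0.0479 A into n3 (from n1)
  Y(R6) = 0.004695 S between n1,n2
  Y(R7) = 0.005051 S between n1,n0
  V1: constraint V(n1)−V(n2) = 1.05
  V2: constraint V(n4)−V(n3) = 4.36
Assemble and solve the 7×7 MNA system:
  V(n1)=1.050  V(n2)=0.000  V(n3)=-2.715  V(n4)=1.645
  i(L1)=-0.002813  i(V1)=0.3874  i(V2)=-0.4071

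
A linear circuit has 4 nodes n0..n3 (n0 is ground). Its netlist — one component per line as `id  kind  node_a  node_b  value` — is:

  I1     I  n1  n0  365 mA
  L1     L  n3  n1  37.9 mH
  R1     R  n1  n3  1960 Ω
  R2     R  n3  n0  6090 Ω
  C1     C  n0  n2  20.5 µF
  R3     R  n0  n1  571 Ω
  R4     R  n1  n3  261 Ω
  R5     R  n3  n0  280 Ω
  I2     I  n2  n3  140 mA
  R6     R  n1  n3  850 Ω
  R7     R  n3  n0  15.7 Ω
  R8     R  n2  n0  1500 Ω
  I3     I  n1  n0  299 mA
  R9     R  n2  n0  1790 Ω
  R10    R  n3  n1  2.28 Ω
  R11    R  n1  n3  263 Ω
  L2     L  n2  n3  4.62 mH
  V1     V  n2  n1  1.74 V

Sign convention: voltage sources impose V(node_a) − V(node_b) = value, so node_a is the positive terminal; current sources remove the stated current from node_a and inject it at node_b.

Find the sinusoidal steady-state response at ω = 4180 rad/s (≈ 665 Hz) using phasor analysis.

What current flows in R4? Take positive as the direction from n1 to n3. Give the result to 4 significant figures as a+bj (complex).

Apply KCL at each of the 3 non-ground nodes and solve the resulting linear system.
Node n1: branches {I1, L1, R1, R3, R4, R6, I3, R10, R11, V1} → V_1 = -4.927+4.504j
Node n2: branches {C1, I2, R8, R9, L2, V1} → V_2 = -3.187+4.504j
Node n3: branches {L1, R1, R2, R4, R5, I2, R6, R7, R10, R11, L2} → V_3 = -3.937+3.852j
Source currents: i(V1)=0.2161+0.3064j

-0.003793+0.002500j A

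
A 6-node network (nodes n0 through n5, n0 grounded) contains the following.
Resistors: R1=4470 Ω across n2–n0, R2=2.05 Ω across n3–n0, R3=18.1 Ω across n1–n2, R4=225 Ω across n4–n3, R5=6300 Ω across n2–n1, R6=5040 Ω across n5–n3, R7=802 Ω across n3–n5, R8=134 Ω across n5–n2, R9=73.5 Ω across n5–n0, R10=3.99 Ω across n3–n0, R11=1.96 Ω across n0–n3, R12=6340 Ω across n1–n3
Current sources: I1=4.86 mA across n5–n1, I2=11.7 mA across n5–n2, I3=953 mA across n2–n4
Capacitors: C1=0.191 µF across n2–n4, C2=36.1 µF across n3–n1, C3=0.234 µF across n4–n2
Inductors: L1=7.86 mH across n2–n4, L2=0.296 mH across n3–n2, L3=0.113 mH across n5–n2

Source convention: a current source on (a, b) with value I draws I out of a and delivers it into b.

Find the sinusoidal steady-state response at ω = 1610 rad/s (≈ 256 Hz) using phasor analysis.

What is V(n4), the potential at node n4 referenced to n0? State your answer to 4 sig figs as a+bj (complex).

Apply KCL at each of the 5 non-ground nodes and solve the resulting linear system.
Node n1: branches {I1, R3, R5, C2, R12} → V_1 = 0.05271-0.05870j
Node n2: branches {R1, R3, R5, C1, L1, I2, R8, L2, L3, C3, I3} → V_2 = 0.02679-0.003271j
Node n3: branches {R2, R4, R6, R7, L2, R10, C2, R11, R12} → V_3 = -0.0002965+6.986e-05j
Node n4: branches {R4, C1, L1, C3, I3} → V_4 = 0.7145+12.12j
Node n5: branches {I1, R6, R7, I2, R8, R9, L3} → V_5 = 0.02677-0.006357j

0.7145+12.12j V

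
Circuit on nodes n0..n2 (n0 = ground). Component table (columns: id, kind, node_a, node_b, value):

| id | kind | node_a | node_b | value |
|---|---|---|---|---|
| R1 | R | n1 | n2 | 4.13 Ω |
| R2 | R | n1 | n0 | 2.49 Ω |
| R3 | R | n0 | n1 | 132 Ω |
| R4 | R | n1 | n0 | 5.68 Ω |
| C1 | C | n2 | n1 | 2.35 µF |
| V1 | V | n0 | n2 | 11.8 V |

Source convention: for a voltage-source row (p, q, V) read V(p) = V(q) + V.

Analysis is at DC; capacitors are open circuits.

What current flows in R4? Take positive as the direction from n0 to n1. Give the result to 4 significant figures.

0.6080 A

Element admittances at DC:
  Y(R1) = 0.2421 S between n1,n2
  Y(R2) = 0.4016 S between n1,n0
  Y(R3) = 0.007576 S between n0,n1
  Y(R4) = 0.1761 S between n1,n0
  Y(C1) = 0.000 S between n2,n1
  V1: constraint V(n0)−V(n2) = 11.8
Assemble and solve the 3×3 MNA system:
  V(n1)=-3.453  V(n2)=-11.80
  i(V1)=-2.021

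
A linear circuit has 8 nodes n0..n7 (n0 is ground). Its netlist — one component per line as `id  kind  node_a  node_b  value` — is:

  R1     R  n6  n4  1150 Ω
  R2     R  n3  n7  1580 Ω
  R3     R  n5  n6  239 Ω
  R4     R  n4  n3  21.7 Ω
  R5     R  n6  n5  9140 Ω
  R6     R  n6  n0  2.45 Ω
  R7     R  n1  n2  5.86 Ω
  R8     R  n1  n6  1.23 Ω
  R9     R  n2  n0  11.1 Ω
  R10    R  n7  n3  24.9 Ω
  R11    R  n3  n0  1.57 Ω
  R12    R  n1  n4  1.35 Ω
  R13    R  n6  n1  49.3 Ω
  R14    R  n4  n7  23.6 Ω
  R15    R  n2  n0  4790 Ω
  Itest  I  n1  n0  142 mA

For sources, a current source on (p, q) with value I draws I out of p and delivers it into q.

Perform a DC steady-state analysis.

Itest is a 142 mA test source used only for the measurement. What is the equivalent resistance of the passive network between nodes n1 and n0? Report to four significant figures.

Apply KCL at each of the 7 non-ground nodes and solve the resulting linear system.
Node n1: branches {R7, R8, R12, R13, Itest} → V_1 = -0.3650
Node n2: branches {R7, R9, R15} → V_2 = -0.2387
Node n3: branches {R2, R4, R10, R11} → V_3 = -0.03205
Node n4: branches {R1, R4, R12, R14} → V_4 = -0.3374
Node n5: branches {R3, R5} → V_5 = -0.2451
Node n6: branches {R1, R3, R5, R6, R8, R13} → V_6 = -0.2451
Node n7: branches {R2, R10, R14} → V_7 = -0.1876

R_eq = 2.571 Ω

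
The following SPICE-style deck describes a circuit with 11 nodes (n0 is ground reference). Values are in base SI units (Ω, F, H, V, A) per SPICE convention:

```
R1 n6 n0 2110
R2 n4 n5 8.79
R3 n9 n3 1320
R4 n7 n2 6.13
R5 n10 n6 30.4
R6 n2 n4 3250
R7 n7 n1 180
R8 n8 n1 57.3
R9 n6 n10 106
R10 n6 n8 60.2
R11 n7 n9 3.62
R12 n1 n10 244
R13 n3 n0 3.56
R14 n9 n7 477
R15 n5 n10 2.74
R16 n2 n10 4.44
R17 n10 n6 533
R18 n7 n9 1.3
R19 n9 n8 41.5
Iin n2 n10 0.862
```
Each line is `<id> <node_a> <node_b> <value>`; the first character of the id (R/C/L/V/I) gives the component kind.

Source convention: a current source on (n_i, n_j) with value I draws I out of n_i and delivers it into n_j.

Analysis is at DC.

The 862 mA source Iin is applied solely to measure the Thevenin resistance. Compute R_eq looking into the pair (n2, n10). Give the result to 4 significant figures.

Element admittances at DC:
  Y(R1) = 0.0004739 S between n6,n0
  Y(R2) = 0.1138 S between n4,n5
  Y(R3) = 0.0007576 S between n9,n3
  Y(R4) = 0.1631 S between n7,n2
  Y(R5) = 0.03289 S between n10,n6
  Y(R6) = 0.0003077 S between n2,n4
  Y(R7) = 0.005556 S between n7,n1
  Y(R8) = 0.01745 S between n8,n1
  Y(R9) = 0.009434 S between n6,n10
  Y(R10) = 0.01661 S between n6,n8
  Y(R11) = 0.2762 S between n7,n9
  Y(R12) = 0.004098 S between n1,n10
  Y(R13) = 0.2809 S between n3,n0
  Y(R14) = 0.002096 S between n9,n7
  Y(R15) = 0.3650 S between n5,n10
  Y(R16) = 0.2252 S between n2,n10
  Y(R17) = 0.001876 S between n10,n6
  Y(R18) = 0.7692 S between n7,n9
  Y(R19) = 0.02410 S between n9,n8
  Iin: injects 0.862 A into n10 (from n2)
Assemble and solve the 10×10 MNA system:
  V(n1)=0.1930  V(n2)=-1.325  V(n3)=-0.002889  V(n4)=2.323  V(n5)=2.333  V(n6)=1.712  V(n7)=-1.102  V(n8)=0.1020  V(n9)=-1.074  V(n10)=2.336

R_eq = 4.247 Ω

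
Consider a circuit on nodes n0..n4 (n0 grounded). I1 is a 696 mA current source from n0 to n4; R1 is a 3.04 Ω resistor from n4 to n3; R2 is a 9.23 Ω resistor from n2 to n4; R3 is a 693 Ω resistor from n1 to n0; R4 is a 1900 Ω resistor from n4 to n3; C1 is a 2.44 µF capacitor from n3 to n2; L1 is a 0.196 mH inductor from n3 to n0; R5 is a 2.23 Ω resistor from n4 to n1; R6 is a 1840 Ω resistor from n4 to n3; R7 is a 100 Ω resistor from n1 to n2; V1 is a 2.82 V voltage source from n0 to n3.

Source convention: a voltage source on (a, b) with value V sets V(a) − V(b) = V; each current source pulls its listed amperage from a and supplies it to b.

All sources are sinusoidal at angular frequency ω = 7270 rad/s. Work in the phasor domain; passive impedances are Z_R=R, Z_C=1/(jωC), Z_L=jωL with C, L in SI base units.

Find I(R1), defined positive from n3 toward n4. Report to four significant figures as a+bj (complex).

Element admittances at ω=7270 rad/s:
  I1: injects 0.696 A into n4 (from n0)
  Y(R1) = 0.3289+0.000j S between n4,n3
  Y(R2) = 0.1083+0.000j S between n2,n4
  Y(R3) = 0.001443+0.000j S between n1,n0
  Y(R4) = 0.0005263+0.000j S between n4,n3
  Y(C1) = 0.000+0.01774j S between n3,n2
  Y(L1) = 0.000-0.7018j S between n3,n0
  Y(R5) = 0.4484+0.000j S between n4,n1
  Y(R6) = 0.0005435+0.000j S between n4,n3
  Y(R7) = 0.01000+0.000j S between n1,n2
  V1: constraint V(n0)−V(n3) = 2.82
Assemble and solve the 5×5 MNA system:
  V(n1)=-0.7291-0.1148j  V(n2)=-0.7919-0.4130j  V(n3)=-2.820+0.000j  V(n4)=-0.7300-0.1085j
  i(V1)=-0.6971+1.979j

-0.6875+0.03569j A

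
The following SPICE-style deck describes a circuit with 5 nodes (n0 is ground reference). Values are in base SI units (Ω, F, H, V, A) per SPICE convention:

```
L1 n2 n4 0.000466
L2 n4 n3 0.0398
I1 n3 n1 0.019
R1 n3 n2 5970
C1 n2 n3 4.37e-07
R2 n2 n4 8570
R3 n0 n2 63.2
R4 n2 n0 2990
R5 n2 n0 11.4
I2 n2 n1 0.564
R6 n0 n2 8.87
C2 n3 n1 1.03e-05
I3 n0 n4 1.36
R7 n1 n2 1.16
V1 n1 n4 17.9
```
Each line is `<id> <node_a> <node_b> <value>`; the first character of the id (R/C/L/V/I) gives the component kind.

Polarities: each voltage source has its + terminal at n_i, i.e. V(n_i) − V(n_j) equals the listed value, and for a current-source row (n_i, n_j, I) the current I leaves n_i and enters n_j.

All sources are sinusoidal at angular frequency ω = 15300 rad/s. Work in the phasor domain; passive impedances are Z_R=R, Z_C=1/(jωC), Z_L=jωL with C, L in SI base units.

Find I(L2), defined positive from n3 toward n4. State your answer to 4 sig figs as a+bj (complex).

0.0003656-0.02952j A

MNA unknowns: 4 node voltages V₁..V_4 plus 1 source current (V1)
L1: Y=0.000-0.1403j on G[2,4]
L2: Y=0.000-0.001642j on G[4,3]
I1: z[3]−=0.019, z[1]+=0.019
R1: Y=0.0001675+0.000j on G[3,2]
C1: Y=0.000+0.006686j on G[2,3]
R2: Y=0.0001167+0.000j on G[2,4]
R3: Y=0.01582+0.000j on G[0,2]
R4: Y=0.0003344+0.000j on G[2,0]
R5: Y=0.08772+0.000j on G[2,0]
I2: z[2]−=0.564, z[1]+=0.564
R6: Y=0.1127+0.000j on G[0,2]
C2: Y=0.000+0.1576j on G[3,1]
I3: z[0]−=1.36, z[4]+=1.36
R7: Y=0.8621+0.000j on G[1,2]
V1: row V1−V4=17.9, i_V1 at 1,4
solve → V1=8.902-2.506j, V2=6.278+0.000j, V3=8.977-2.283j, V4=-8.998-2.506j
aux → i_V1=-1.714+2.172j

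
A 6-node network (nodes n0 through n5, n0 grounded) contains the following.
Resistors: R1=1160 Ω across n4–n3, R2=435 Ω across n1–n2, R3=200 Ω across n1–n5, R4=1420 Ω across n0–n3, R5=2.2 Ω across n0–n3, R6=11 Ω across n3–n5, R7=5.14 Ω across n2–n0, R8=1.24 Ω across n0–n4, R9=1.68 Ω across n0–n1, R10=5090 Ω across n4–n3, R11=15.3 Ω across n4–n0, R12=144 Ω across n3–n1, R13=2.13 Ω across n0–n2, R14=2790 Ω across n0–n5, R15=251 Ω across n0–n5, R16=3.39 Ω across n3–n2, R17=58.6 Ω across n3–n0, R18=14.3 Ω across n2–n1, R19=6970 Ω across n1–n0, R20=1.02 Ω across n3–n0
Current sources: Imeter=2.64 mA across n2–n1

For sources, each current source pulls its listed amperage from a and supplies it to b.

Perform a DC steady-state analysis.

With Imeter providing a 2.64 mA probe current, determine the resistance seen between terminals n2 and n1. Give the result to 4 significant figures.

R_eq = 2.287 Ω

MNA unknowns: 5 node voltages V₁..V_5
R1: Y=0.0008621 on G[4,3]
R2: Y=0.002299 on G[1,2]
R3: Y=0.005000 on G[1,5]
R4: Y=0.0007042 on G[0,3]
R5: Y=0.4545 on G[0,3]
R6: Y=0.09091 on G[3,5]
R7: Y=0.1946 on G[2,0]
R8: Y=0.8065 on G[0,4]
R9: Y=0.5952 on G[0,1]
R10: Y=0.0001965 on G[4,3]
R11: Y=0.06536 on G[4,0]
R12: Y=0.006944 on G[3,1]
R13: Y=0.4695 on G[0,2]
R14: Y=0.0003584 on G[0,5]
R15: Y=0.003984 on G[0,5]
R16: Y=0.2950 on G[3,2]
R17: Y=0.01706 on G[3,0]
R18: Y=0.06993 on G[2,1]
R19: Y=0.0001435 on G[1,0]
R20: Y=0.9804 on G[3,0]
Imeter: z[2]−=0.00264, z[1]+=0.00264
solve → V1=0.003623, V2=-0.002415, V3=-0.0003802, V4=-4.611e-07, V5=-0.0001641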